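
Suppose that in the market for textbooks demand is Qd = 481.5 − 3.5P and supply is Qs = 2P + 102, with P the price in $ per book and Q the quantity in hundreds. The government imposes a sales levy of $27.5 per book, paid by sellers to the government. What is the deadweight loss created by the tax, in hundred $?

Without the tax, 481.5 − 3.5P = 2P + 102 gives 5.5P = 379.5, so P* = $69 and Q* = 240.
With the tax collected from sellers, supply shifts: Qs = 2(P − 27.5) + 102.
Solving gives Q = 205 with buyers paying $79 and sellers receiving $51.5 (the $27.5 wedge).
Quantity falls by |ΔQ| = |240 − 205| = 35.
DWL = ½ · t · |ΔQ| = ½ · 27.5 · 35 = $481.25.

Deadweight loss = $481.25 hundred.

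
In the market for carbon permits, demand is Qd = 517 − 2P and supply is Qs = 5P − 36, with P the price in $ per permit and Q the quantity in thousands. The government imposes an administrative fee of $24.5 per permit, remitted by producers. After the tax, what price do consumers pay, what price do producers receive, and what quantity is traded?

Without the tax, 517 − 2P = 5P − 36 gives 7P = 553, so P* = $79 and Q* = 359.
With the tax collected from producers, supply shifts: Qs = 5(P − 24.5) − 36.
New equilibrium: consumers pay $96.5, producers receive $72, Q = 324. (Wedge: Pb − Ps = 24.5.)

Consumers pay $96.5; producers receive $72; quantity = 324.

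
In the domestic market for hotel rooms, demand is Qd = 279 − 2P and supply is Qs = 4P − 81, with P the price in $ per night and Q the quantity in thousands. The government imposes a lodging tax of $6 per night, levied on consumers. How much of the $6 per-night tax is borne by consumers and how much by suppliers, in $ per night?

Without the tax, 279 − 2P = 4P − 81 gives 6P = 360, so P* = $60 and Q* = 159.
With the tax collected from consumers, demand (in seller-price terms) shifts: Qd = 279 − 2(P + 6).
New equilibrium: consumers pay $64, suppliers receive $58, Q = 151. (Wedge: Pb − Ps = 6.)
Burden on consumers: $4; on suppliers: $2. (They sum to $6.)
The less price-elastic side of the market bears the larger share of a per-unit tax.

Consumers bear $4 per night; suppliers bear $2 per night.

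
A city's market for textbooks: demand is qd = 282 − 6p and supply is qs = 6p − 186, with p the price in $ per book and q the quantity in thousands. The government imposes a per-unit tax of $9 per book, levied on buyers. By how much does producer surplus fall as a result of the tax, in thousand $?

Before the tax: set 282 − 6p = 6p − 186 → p* = $39, q* = 48.
With the tax collected from buyers, demand (in seller-price terms) shifts: qd = 282 − 6(p + 9).
Solving gives q = 21 with buyers paying $43.5 and producers receiving $34.5 (the $9 wedge).
ΔPS is the trapezoid between Q = 21 and Q = 48 of height $4.5: ½ · (48 + 21) · 4.5 = $155.25.

Producer surplus falls by $155.25 thousand.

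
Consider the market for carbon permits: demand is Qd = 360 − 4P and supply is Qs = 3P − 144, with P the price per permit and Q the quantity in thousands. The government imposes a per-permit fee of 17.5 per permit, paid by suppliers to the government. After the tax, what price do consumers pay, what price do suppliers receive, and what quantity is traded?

Without the tax, 360 − 4P = 3P − 144 gives 7P = 504, so P* = 72 and Q* = 72.
With the tax collected from suppliers, supply shifts: Qs = 3(P − 17.5) − 144.
Solving gives Q = 42 with consumers paying 79.5 and suppliers receiving 62 (the 17.5 wedge).
The less price-elastic side of the market bears the larger share of a per-unit tax.

Consumers pay 79.5; suppliers receive 62; quantity = 42.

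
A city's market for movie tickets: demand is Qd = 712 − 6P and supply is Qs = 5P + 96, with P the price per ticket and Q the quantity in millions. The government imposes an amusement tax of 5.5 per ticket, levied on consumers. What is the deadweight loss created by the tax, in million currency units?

Deadweight loss = 41.25 million.

Before the tax: set 712 − 6P = 5P + 96 → P* = 56, Q* = 376.
With the tax collected from consumers, demand (in seller-price terms) shifts: Qd = 712 − 6(P + 5.5).
New equilibrium: consumers pay 58.5, producers receive 53, Q = 361. (Wedge: Pb − Ps = 5.5.)
Quantity falls by |ΔQ| = |376 − 361| = 15.
DWL = ½ · t · |ΔQ| = ½ · 5.5 · 15 = 41.25.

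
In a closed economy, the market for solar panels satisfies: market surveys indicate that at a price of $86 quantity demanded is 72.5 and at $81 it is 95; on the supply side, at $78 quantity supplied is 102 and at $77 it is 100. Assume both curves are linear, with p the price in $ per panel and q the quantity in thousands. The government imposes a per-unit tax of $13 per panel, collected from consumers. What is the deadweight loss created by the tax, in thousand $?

Demand slope: (95 − 72.5)/(81 − 86) = -4.5, so qd = 459.5 − 4.5p.
Supply slope: (100 − 102)/(77 − 78) = 2, so qs = 2p − 54.
Before the tax: set 459.5 − 4.5p = 2p − 54 → p* = $79, q* = 104.
With the tax collected from consumers, demand (in seller-price terms) shifts: qd = 459.5 − 4.5(p + 13).
New equilibrium: consumers pay $83, producers receive $70, q = 86. (Wedge: pb − ps = 13.)
Quantity falls by |ΔQ| = |104 − 86| = 18.
DWL = ½ · t · |ΔQ| = ½ · 13 · 18 = $117.

Deadweight loss = $117 thousand.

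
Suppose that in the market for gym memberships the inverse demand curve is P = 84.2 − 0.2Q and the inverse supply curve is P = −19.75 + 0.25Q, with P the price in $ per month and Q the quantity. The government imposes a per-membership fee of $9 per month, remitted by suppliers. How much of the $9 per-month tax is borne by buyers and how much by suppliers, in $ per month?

Rewrite in direct form: Qd = 421 − 5P and Qs = 4P + 79.
Before the tax: set 421 − 5P = 4P + 79 → P* = $38, Q* = 231.
With the tax collected from suppliers, supply shifts: Qs = 4(P − 9) + 79.
Solving gives Q = 211 with buyers paying $42 and suppliers receiving $33 (the $9 wedge).
Burden on buyers: $4; on suppliers: $5. (They sum to $9.)
The less price-elastic side of the market bears the larger share of a per-unit tax.

Buyers bear $4 per month; suppliers bear $5 per month.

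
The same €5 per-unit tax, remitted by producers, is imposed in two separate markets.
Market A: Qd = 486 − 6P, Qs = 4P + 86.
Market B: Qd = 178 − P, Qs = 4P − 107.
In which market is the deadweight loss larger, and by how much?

Market A, by €20.

Market A: pre-tax P* = €40, Q* = 246; post-tax Q = 234; deadweight loss = €30.
Market B: pre-tax P* = €57, Q* = 121; post-tax Q = 117; deadweight loss = €10.
Difference: €30 vs €10 → market A is larger by €20.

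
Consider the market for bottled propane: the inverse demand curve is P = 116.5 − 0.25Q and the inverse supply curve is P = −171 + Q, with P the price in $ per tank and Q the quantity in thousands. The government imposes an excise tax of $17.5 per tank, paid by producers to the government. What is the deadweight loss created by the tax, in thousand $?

Deadweight loss = $122.5 thousand.

Inverting to Q(P) form: Qd = 466 − 4P; Qs = P + 171.
Before the tax: set 466 − 4P = P + 171 → P* = $59, Q* = 230.
With the tax collected from producers, supply shifts: Qs = (P − 17.5) + 171.
Solving gives Q = 216 with buyers paying $62.5 and producers receiving $45 (the $17.5 wedge).
Quantity falls by |ΔQ| = |230 − 216| = 14.
DWL = ½ · t · |ΔQ| = ½ · 17.5 · 14 = $122.5.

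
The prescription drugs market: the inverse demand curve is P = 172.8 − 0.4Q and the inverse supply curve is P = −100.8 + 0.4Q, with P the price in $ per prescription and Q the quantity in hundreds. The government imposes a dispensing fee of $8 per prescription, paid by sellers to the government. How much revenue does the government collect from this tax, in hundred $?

Inverting to Q(P) form: Qd = 432 − 2.5P; Qs = 2.5P + 252.
Before the tax: set 432 − 2.5P = 2.5P + 252 → P* = $36, Q* = 342.
With the tax collected from sellers, supply shifts: Qs = 2.5(P − 8) + 252.
New equilibrium: consumers pay $40, sellers receive $32, Q = 332. (Wedge: Pb − Ps = 8.)
Revenue = t · Q = 8 · 332 = $2656.

Tax revenue = $2656 hundred.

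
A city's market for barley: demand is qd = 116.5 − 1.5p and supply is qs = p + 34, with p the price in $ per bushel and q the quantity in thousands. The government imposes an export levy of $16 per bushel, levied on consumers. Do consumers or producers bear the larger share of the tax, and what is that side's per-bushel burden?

Producers bear the larger share: $9.6 per bushel.

Without the tax, 116.5 − 1.5p = p + 34 gives 2.5p = 82.5, so p* = $33 and q* = 67.
With the tax collected from consumers, demand (in seller-price terms) shifts: qd = 116.5 − 1.5(p + 16).
Solving gives q = 57.4 with consumers paying $39.4 and producers receiving $23.4 (the $16 wedge).
Per-bushel burden: consumers $6.4, producers $9.6.
Producers take the larger share because supply is less price-elastic here (demand slope 1.5 vs supply slope 1).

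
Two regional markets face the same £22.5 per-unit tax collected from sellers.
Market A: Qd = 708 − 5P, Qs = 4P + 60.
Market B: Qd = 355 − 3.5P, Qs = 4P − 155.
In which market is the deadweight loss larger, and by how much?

Market A, by £90.

Market A: pre-tax P* = £72, Q* = 348; post-tax Q = 298; deadweight loss = £562.5.
Market B: pre-tax P* = £68, Q* = 117; post-tax Q = 75; deadweight loss = £472.5.
Difference: £562.5 vs £472.5 → market A is larger by £90.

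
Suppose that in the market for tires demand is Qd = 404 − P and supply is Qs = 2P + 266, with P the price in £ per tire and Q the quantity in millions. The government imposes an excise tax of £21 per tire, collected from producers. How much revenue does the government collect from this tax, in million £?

Tax revenue = £7224 million.

Before the tax: set 404 − P = 2P + 266 → P* = £46, Q* = 358.
With the tax collected from producers, supply shifts: Qs = 2(P − 21) + 266.
New equilibrium: buyers pay £60, producers receive £39, Q = 344. (Wedge: Pb − Ps = 21.)
Revenue = t · Q = 21 · 344 = £7224.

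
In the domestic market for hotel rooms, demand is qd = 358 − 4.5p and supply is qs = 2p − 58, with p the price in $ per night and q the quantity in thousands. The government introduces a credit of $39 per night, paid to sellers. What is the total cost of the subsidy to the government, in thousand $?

Government outlay = $4836 thousand.

Without the subsidy, 358 − 4.5p = 2p − 58 gives 6.5p = 416, so p* = $64 and q* = 70.
With a per-unit subsidy paid to sellers, each receives p + 39 per unit sold, so supply becomes qs = 2(p + 39) − 58.
New equilibrium: buyers pay $52, sellers receive $91, q = 124. (Wedge: pb − ps = −39.)
Outlay = t · Q = 39 · 124 = $4836.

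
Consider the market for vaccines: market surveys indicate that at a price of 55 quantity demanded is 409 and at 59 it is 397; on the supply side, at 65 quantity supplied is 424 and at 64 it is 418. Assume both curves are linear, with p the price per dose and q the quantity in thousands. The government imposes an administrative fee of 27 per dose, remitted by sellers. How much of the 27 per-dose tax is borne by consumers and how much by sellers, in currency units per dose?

Demand slope: (397 − 409)/(59 − 55) = -3, so qd = 574 − 3p.
Supply slope: (418 − 424)/(64 − 65) = 6, so qs = 6p + 34.
Before the tax: set 574 − 3p = 6p + 34 → p* = 60, q* = 394.
With the tax collected from sellers, supply shifts: qs = 6(p − 27) + 34.
New equilibrium: consumers pay 78, sellers receive 51, q = 340. (Wedge: pb − ps = 27.)
Burden on consumers: 18; on sellers: 9. (They sum to 27.)

Consumers bear 18 per dose; sellers bear 9 per dose.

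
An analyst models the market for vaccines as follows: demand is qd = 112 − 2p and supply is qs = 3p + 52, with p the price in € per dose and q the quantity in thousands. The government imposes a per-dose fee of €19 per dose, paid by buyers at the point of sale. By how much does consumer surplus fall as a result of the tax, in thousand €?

Without the tax, 112 − 2p = 3p + 52 gives 5p = 60, so p* = €12 and q* = 88.
With the tax collected from buyers, demand (in seller-price terms) shifts: qd = 112 − 2(p + 19).
New equilibrium: buyers pay €23.4, suppliers receive €4.4, q = 65.2. (Wedge: pb − ps = 19.)
ΔCS is the trapezoid between Q = 65.2 and Q = 88 of height €11.4: ½ · (88 + 65.2) · 11.4 = €873.24.

Consumer surplus falls by €873.24 thousand.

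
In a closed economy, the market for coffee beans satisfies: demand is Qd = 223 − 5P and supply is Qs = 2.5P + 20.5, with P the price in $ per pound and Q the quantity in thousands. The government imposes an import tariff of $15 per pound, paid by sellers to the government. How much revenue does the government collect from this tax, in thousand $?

Tax revenue = $945 thousand.

Without the tax, 223 − 5P = 2.5P + 20.5 gives 7.5P = 202.5, so P* = $27 and Q* = 88.
With the tax collected from sellers, supply shifts: Qs = 2.5(P − 15) + 20.5.
Solving gives Q = 63 with consumers paying $32 and sellers receiving $17 (the $15 wedge).
Revenue = t · Q = 15 · 63 = $945.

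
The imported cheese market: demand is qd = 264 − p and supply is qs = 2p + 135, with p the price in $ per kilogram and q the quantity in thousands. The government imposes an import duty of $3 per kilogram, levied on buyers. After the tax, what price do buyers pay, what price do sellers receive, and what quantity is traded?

Before the tax: set 264 − p = 2p + 135 → p* = $43, q* = 221.
With the tax collected from buyers, demand (in seller-price terms) shifts: qd = 264 − (p + 3).
New equilibrium: buyers pay $45, sellers receive $42, q = 219. (Wedge: pb − ps = 3.)
The less price-elastic side of the market bears the larger share of a per-unit tax.

Buyers pay $45; sellers receive $42; quantity = 219.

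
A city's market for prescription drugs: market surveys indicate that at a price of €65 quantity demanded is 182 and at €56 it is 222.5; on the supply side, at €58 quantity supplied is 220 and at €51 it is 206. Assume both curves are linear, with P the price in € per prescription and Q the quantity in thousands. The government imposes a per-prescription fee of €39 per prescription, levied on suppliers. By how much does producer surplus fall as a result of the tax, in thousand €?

Producer surplus falls by €5157 thousand.

Demand slope: (222.5 − 182)/(56 − 65) = -4.5, so Qd = 474.5 − 4.5P.
Supply slope: (206 − 220)/(51 − 58) = 2, so Qs = 2P + 104.
Before the tax: set 474.5 − 4.5P = 2P + 104 → P* = €57, Q* = 218.
With the tax collected from suppliers, supply shifts: Qs = 2(P − 39) + 104.
Solving gives Q = 164 with buyers paying €69 and suppliers receiving €30 (the €39 wedge).
ΔPS is the trapezoid between Q = 164 and Q = 218 of height €27: ½ · (218 + 164) · 27 = €5157.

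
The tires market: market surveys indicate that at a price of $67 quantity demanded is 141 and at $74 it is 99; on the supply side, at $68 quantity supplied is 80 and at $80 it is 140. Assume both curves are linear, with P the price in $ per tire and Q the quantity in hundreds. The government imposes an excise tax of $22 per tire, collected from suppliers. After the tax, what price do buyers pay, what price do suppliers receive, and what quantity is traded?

Demand slope: (99 − 141)/(74 − 67) = -6, so Qd = 543 − 6P.
Supply slope: (140 − 80)/(80 − 68) = 5, so Qs = 5P − 260.
Without the tax, 543 − 6P = 5P − 260 gives 11P = 803, so P* = $73 and Q* = 105.
With the tax collected from suppliers, supply shifts: Qs = 5(P − 22) − 260.
New equilibrium: buyers pay $83, suppliers receive $61, Q = 45. (Wedge: Pb − Ps = 22.)

Buyers pay $83; suppliers receive $61; quantity = 45.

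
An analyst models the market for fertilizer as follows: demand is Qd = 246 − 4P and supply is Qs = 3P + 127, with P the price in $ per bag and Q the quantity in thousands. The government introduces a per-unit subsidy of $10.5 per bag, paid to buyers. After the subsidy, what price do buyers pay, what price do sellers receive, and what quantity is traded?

Buyers pay $12.5; sellers receive $23; quantity = 196.

Without the subsidy, 246 − 4P = 3P + 127 gives 7P = 119, so P* = $17 and Q* = 178.
With a per-unit subsidy paid to buyers, each effectively pays P − 10.5, so demand becomes Qd = 246 − 4(P − 10.5).
Solving gives Q = 196 with buyers paying $12.5 and sellers receiving $23 (the $10.5 wedge).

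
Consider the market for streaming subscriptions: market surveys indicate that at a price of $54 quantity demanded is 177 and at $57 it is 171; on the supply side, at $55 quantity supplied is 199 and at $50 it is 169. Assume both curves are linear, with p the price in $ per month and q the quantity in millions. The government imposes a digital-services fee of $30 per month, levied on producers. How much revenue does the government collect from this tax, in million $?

Tax revenue = $4080 million.

Demand slope: (171 − 177)/(57 − 54) = -2, so qd = 285 − 2p.
Supply slope: (169 − 199)/(50 − 55) = 6, so qs = 6p − 131.
Without the tax, 285 − 2p = 6p − 131 gives 8p = 416, so p* = $52 and q* = 181.
With the tax collected from producers, supply shifts: qs = 6(p − 30) − 131.
Solving gives q = 136 with consumers paying $74.5 and producers receiving $44.5 (the $30 wedge).
Revenue = t · Q = 30 · 136 = $4080.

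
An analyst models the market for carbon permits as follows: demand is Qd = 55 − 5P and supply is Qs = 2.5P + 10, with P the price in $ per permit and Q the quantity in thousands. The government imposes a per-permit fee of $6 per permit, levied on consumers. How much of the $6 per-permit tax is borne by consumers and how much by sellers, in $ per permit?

Before the tax: set 55 − 5P = 2.5P + 10 → P* = $6, Q* = 25.
With the tax collected from consumers, demand (in seller-price terms) shifts: Qd = 55 − 5(P + 6).
New equilibrium: consumers pay $8, sellers receive $2, Q = 15. (Wedge: Pb − Ps = 6.)
Burden on consumers: $2; on sellers: $4. (They sum to $6.)
The less price-elastic side of the market bears the larger share of a per-unit tax.

Consumers bear $2 per permit; sellers bear $4 per permit.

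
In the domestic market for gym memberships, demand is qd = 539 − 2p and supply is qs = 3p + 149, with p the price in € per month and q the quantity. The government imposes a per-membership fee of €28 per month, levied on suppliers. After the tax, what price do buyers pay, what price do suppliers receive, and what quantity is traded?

Without the tax, 539 − 2p = 3p + 149 gives 5p = 390, so p* = €78 and q* = 383.
With the tax collected from suppliers, supply shifts: qs = 3(p − 28) + 149.
Solving gives q = 349.4 with buyers paying €94.8 and suppliers receiving €66.8 (the €28 wedge).

Buyers pay €94.8; suppliers receive €66.8; quantity = 349.4.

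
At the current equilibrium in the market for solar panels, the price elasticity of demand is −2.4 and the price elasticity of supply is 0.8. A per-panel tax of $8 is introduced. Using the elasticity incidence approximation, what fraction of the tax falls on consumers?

Incidence ratio: consumers' share ≈ εs / (εs + |εd|) = 0.8 / (0.8 + 2.4) = 0.25.
Supply is the less elastic side, so consumers bear the smaller share.

Consumers' share ≈ 0.25.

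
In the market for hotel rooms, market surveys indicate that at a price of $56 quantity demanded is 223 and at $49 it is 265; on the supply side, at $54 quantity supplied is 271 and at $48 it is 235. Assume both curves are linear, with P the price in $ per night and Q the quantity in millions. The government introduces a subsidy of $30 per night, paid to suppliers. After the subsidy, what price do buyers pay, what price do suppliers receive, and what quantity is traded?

Demand slope: (265 − 223)/(49 − 56) = -6, so Qd = 559 − 6P.
Supply slope: (235 − 271)/(48 − 54) = 6, so Qs = 6P − 53.
Before the subsidy: set 559 − 6P = 6P − 53 → P* = $51, Q* = 253.
With a per-unit subsidy paid to suppliers, each receives P + 30 per unit sold, so supply becomes Qs = 6(P + 30) − 53.
New equilibrium: buyers pay $36, suppliers receive $66, Q = 343. (Wedge: Pb − Ps = −30.)

Buyers pay $36; suppliers receive $66; quantity = 343.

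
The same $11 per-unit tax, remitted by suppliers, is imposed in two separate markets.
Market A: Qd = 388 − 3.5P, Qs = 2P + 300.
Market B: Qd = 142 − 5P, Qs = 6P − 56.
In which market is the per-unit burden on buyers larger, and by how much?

Market B, by $2.

Market A: pre-tax P* = $16, Q* = 332; post-tax Q = 318; per-unit burden on buyers = $4.
Market B: pre-tax P* = $18, Q* = 52; post-tax Q = 22; per-unit burden on buyers = $6.
Difference: $4 vs $6 → market B is larger by $2.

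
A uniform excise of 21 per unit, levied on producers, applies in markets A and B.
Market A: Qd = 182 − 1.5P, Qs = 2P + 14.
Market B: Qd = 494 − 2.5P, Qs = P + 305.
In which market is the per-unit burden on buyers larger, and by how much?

Market A: pre-tax P* = 48, Q* = 110; post-tax Q = 92; per-unit burden on buyers = 12.
Market B: pre-tax P* = 54, Q* = 359; post-tax Q = 344; per-unit burden on buyers = 6.
Difference: 12 vs 6 → market A is larger by 6.

Market A, by 6.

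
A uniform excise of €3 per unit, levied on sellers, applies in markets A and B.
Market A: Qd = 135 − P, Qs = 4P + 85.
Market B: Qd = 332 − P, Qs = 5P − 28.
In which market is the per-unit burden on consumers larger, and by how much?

Market B, by €0.1.

Market A: pre-tax P* = €10, Q* = 125; post-tax Q = 122.6; per-unit burden on consumers = €2.4.
Market B: pre-tax P* = €60, Q* = 272; post-tax Q = 269.5; per-unit burden on consumers = €2.5.
Difference: €2.4 vs €2.5 → market B is larger by €0.1.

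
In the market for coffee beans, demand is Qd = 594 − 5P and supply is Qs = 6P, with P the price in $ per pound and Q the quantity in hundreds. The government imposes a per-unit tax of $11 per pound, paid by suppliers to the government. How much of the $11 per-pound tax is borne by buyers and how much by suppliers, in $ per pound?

Buyers bear $6 per pound; suppliers bear $5 per pound.

Before the tax: set 594 − 5P = 6P → P* = $54, Q* = 324.
With the tax collected from suppliers, supply shifts: Qs = 6(P − 11).
New equilibrium: buyers pay $60, suppliers receive $49, Q = 294. (Wedge: Pb − Ps = 11.)
Burden on buyers: $6; on suppliers: $5. (They sum to $11.)
The less price-elastic side of the market bears the larger share of a per-unit tax.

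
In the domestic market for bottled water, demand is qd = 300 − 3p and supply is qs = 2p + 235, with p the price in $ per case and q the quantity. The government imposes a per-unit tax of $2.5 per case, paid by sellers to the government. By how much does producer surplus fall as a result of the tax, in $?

Producer surplus falls by $389.25.

Without the tax, 300 − 3p = 2p + 235 gives 5p = 65, so p* = $13 and q* = 261.
With the tax collected from sellers, supply shifts: qs = 2(p − 2.5) + 235.
New equilibrium: consumers pay $14, sellers receive $11.5, q = 258. (Wedge: pb − ps = 2.5.)
ΔPS is the trapezoid between Q = 258 and Q = 261 of height $1.5: ½ · (261 + 258) · 1.5 = $389.25.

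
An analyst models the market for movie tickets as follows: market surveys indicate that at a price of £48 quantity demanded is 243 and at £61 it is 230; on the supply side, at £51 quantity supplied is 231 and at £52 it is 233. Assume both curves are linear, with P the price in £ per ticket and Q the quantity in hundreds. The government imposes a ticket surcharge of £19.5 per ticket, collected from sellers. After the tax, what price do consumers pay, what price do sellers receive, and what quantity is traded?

Consumers pay £67; sellers receive £47.5; quantity = 224.

Demand slope: (230 − 243)/(61 − 48) = -1, so Qd = 291 − P.
Supply slope: (233 − 231)/(52 − 51) = 2, so Qs = 2P + 129.
Before the tax: set 291 − P = 2P + 129 → P* = £54, Q* = 237.
With the tax collected from sellers, supply shifts: Qs = 2(P − 19.5) + 129.
New equilibrium: consumers pay £67, sellers receive £47.5, Q = 224. (Wedge: Pb − Ps = 19.5.)
The less price-elastic side of the market bears the larger share of a per-unit tax.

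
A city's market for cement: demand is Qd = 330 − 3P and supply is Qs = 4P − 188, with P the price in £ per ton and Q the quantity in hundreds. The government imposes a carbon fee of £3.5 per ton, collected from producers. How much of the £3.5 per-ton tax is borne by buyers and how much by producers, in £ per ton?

Without the tax, 330 − 3P = 4P − 188 gives 7P = 518, so P* = £74 and Q* = 108.
With the tax collected from producers, supply shifts: Qs = 4(P − 3.5) − 188.
Solving gives Q = 102 with buyers paying £76 and producers receiving £72.5 (the £3.5 wedge).
Burden on buyers: £2; on producers: £1.5. (They sum to £3.5.)
The less price-elastic side of the market bears the larger share of a per-unit tax.

Buyers bear £2 per ton; producers bear £1.5 per ton.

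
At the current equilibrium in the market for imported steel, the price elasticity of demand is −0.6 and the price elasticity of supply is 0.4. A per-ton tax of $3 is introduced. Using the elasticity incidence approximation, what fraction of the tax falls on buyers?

Buyers' share ≈ 0.4.

Incidence ratio: buyers' share ≈ εs / (εs + |εd|) = 0.4 / (0.4 + 0.6) = 0.4.
Supply is the less elastic side, so buyers bear the smaller share.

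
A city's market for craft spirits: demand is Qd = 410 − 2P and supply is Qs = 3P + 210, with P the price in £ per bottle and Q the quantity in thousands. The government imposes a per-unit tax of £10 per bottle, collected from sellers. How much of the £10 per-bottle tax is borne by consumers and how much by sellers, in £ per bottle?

Before the tax: set 410 − 2P = 3P + 210 → P* = £40, Q* = 330.
With the tax collected from sellers, supply shifts: Qs = 3(P − 10) + 210.
New equilibrium: consumers pay £46, sellers receive £36, Q = 318. (Wedge: Pb − Ps = 10.)
Burden on consumers: £6; on sellers: £4. (They sum to £10.)

Consumers bear £6 per bottle; sellers bear £4 per bottle.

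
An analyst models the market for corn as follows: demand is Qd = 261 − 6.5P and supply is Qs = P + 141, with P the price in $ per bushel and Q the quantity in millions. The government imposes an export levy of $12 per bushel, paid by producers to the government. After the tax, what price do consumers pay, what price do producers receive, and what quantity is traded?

Before the tax: set 261 − 6.5P = P + 141 → P* = $16, Q* = 157.
With the tax collected from producers, supply shifts: Qs = (P − 12) + 141.
New equilibrium: consumers pay $17.6, producers receive $5.6, Q = 146.6. (Wedge: Pb − Ps = 12.)
The less price-elastic side of the market bears the larger share of a per-unit tax.

Consumers pay $17.6; producers receive $5.6; quantity = 146.6.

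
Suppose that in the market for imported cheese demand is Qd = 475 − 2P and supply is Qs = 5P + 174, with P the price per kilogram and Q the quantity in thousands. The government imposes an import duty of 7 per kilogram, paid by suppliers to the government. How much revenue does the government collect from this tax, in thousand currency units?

Without the tax, 475 − 2P = 5P + 174 gives 7P = 301, so P* = 43 and Q* = 389.
With the tax collected from suppliers, supply shifts: Qs = 5(P − 7) + 174.
Solving gives Q = 379 with buyers paying 48 and suppliers receiving 41 (the 7 wedge).
Revenue = t · Q = 7 · 379 = 2653.

Tax revenue = 2653 thousand.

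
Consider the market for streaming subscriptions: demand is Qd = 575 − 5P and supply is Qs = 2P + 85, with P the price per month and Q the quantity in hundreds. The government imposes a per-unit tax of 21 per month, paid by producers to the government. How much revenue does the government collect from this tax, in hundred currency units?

Without the tax, 575 − 5P = 2P + 85 gives 7P = 490, so P* = 70 and Q* = 225.
With the tax collected from producers, supply shifts: Qs = 2(P − 21) + 85.
Solving gives Q = 195 with consumers paying 76 and producers receiving 55 (the 21 wedge).
Revenue = t · Q = 21 · 195 = 4095.

Tax revenue = 4095 hundred.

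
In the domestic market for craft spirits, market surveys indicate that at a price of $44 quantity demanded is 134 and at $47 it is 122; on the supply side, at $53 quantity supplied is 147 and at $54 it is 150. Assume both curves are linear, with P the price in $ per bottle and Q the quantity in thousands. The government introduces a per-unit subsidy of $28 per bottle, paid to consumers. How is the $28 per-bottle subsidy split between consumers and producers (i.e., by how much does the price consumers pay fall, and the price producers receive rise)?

Demand slope: (122 − 134)/(47 − 44) = -4, so Qd = 310 − 4P.
Supply slope: (150 − 147)/(54 − 53) = 3, so Qs = 3P − 12.
Before the subsidy: set 310 − 4P = 3P − 12 → P* = $46, Q* = 126.
With a per-unit subsidy paid to consumers, each effectively pays P − 28, so demand becomes Qd = 310 − 4(P − 28).
New equilibrium: consumers pay $34, producers receive $62, Q = 174. (Wedge: Pb − Ps = −28.)
Gain to consumers: $12; to producers: $16. (They sum to $28.)

Consumers gain $12 per bottle; producers gain $16 per bottle.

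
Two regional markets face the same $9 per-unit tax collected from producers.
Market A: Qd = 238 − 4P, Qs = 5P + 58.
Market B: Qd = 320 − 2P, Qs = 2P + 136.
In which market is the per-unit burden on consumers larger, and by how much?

Market A: pre-tax P* = $20, Q* = 158; post-tax Q = 138; per-unit burden on consumers = $5.
Market B: pre-tax P* = $46, Q* = 228; post-tax Q = 219; per-unit burden on consumers = $4.5.
Difference: $5 vs $4.5 → market A is larger by $0.5.

Market A, by $0.5.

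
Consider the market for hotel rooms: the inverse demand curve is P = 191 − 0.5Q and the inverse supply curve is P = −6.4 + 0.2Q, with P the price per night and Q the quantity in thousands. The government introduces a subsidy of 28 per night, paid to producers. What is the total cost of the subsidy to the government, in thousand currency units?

Inverting to Q(P) form: Qd = 382 − 2P; Qs = 5P + 32.
Without the subsidy, 382 − 2P = 5P + 32 gives 7P = 350, so P* = 50 and Q* = 282.
With a per-unit subsidy paid to producers, each receives P + 28 per unit sold, so supply becomes Qs = 5(P + 28) + 32.
Solving gives Q = 322 with buyers paying 30 and producers receiving 58 (the 28 wedge).
Outlay = t · Q = 28 · 322 = 9016.

Government outlay = 9016 thousand.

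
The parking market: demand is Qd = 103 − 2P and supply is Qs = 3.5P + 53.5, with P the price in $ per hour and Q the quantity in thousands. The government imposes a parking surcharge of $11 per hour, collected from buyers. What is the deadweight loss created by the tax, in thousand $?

Deadweight loss = $77 thousand.

Without the tax, 103 − 2P = 3.5P + 53.5 gives 5.5P = 49.5, so P* = $9 and Q* = 85.
With the tax collected from buyers, demand (in seller-price terms) shifts: Qd = 103 − 2(P + 11).
Solving gives Q = 71 with buyers paying $16 and suppliers receiving $5 (the $11 wedge).
Quantity falls by |ΔQ| = |85 − 71| = 14.
DWL = ½ · t · |ΔQ| = ½ · 11 · 14 = $77.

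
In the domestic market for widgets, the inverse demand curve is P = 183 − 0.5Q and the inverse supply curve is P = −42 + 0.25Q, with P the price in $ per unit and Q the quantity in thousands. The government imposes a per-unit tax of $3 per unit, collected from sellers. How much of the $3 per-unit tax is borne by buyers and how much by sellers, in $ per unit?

Inverting to Q(P) form: Qd = 366 − 2P; Qs = 4P + 168.
Without the tax, 366 − 2P = 4P + 168 gives 6P = 198, so P* = $33 and Q* = 300.
With the tax collected from sellers, supply shifts: Qs = 4(P − 3) + 168.
New equilibrium: buyers pay $35, sellers receive $32, Q = 296. (Wedge: Pb − Ps = 3.)
Burden on buyers: $2; on sellers: $1. (They sum to $3.)

Buyers bear $2 per unit; sellers bear $1 per unit.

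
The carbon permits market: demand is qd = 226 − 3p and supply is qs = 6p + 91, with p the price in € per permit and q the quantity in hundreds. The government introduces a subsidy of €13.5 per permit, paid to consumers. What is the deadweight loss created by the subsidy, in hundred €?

Without the subsidy, 226 − 3p = 6p + 91 gives 9p = 135, so p* = €15 and q* = 181.
With a per-unit subsidy paid to consumers, each effectively pays p − 13.5, so demand becomes qd = 226 − 3(p − 13.5).
New equilibrium: consumers pay €6, sellers receive €19.5, q = 208. (Wedge: pb − ps = −13.5.)
Quantity rises by |ΔQ| = |181 − 208| = 27.
DWL = ½ · t · |ΔQ| = ½ · 13.5 · 27 = €182.25.

Deadweight loss = €182.25 hundred.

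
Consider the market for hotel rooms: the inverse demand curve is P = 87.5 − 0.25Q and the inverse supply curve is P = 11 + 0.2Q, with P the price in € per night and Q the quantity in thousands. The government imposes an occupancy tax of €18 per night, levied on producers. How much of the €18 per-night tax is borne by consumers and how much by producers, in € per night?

Consumers bear €10 per night; producers bear €8 per night.

Inverting to Q(P) form: Qd = 350 − 4P; Qs = 5P − 55.
Before the tax: set 350 − 4P = 5P − 55 → P* = €45, Q* = 170.
With the tax collected from producers, supply shifts: Qs = 5(P − 18) − 55.
New equilibrium: consumers pay €55, producers receive €37, Q = 130. (Wedge: Pb − Ps = 18.)
Burden on consumers: €10; on producers: €8. (They sum to €18.)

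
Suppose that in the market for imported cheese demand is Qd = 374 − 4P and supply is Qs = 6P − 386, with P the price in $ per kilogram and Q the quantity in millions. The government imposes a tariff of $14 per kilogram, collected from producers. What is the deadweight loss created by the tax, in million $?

Without the tax, 374 − 4P = 6P − 386 gives 10P = 760, so P* = $76 and Q* = 70.
With the tax collected from producers, supply shifts: Qs = 6(P − 14) − 386.
New equilibrium: buyers pay $84.4, producers receive $70.4, Q = 36.4. (Wedge: Pb − Ps = 14.)
Quantity falls by |ΔQ| = |70 − 36.4| = 33.6.
DWL = ½ · t · |ΔQ| = ½ · 14 · 33.6 = $235.2.

Deadweight loss = $235.2 million.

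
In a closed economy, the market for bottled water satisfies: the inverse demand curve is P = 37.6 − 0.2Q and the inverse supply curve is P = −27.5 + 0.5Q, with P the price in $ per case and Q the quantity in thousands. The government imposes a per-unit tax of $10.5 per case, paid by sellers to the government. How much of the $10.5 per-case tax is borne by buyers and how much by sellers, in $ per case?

Inverting to Q(P) form: Qd = 188 − 5P; Qs = 2P + 55.
Without the tax, 188 − 5P = 2P + 55 gives 7P = 133, so P* = $19 and Q* = 93.
With the tax collected from sellers, supply shifts: Qs = 2(P − 10.5) + 55.
Solving gives Q = 78 with buyers paying $22 and sellers receiving $11.5 (the $10.5 wedge).
Burden on buyers: $3; on sellers: $7.5. (They sum to $10.5.)
The less price-elastic side of the market bears the larger share of a per-unit tax.

Buyers bear $3 per case; sellers bear $7.5 per case.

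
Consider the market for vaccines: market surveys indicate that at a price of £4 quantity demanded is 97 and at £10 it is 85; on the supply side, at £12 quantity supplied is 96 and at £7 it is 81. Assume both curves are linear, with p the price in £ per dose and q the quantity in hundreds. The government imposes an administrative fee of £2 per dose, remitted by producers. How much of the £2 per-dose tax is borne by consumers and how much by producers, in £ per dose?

Consumers bear £1.2 per dose; producers bear £0.8 per dose.

Demand slope: (85 − 97)/(10 − 4) = -2, so qd = 105 − 2p.
Supply slope: (81 − 96)/(7 − 12) = 3, so qs = 3p + 60.
Without the tax, 105 − 2p = 3p + 60 gives 5p = 45, so p* = £9 and q* = 87.
With the tax collected from producers, supply shifts: qs = 3(p − 2) + 60.
Solving gives q = 84.6 with consumers paying £10.2 and producers receiving £8.2 (the £2 wedge).
Burden on consumers: £1.2; on producers: £0.8. (They sum to £2.)
The less price-elastic side of the market bears the larger share of a per-unit tax.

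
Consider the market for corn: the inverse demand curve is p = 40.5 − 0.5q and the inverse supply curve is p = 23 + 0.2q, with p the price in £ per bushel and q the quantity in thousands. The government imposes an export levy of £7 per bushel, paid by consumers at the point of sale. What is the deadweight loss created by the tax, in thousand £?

Deadweight loss = £35 thousand.

Rewrite in direct form: qd = 81 − 2p and qs = 5p − 115.
Without the tax, 81 − 2p = 5p − 115 gives 7p = 196, so p* = £28 and q* = 25.
With the tax collected from consumers, demand (in seller-price terms) shifts: qd = 81 − 2(p + 7).
Solving gives q = 15 with consumers paying £33 and producers receiving £26 (the £7 wedge).
Quantity falls by |ΔQ| = |25 − 15| = 10.
DWL = ½ · t · |ΔQ| = ½ · 7 · 10 = £35.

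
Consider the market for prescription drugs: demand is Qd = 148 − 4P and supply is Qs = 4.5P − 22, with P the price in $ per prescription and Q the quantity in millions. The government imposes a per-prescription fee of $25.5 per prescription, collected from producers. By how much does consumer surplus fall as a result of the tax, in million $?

Without the tax, 148 − 4P = 4.5P − 22 gives 8.5P = 170, so P* = $20 and Q* = 68.
With the tax collected from producers, supply shifts: Qs = 4.5(P − 25.5) − 22.
New equilibrium: consumers pay $33.5, producers receive $8, Q = 14. (Wedge: Pb − Ps = 25.5.)
ΔCS is the trapezoid between Q = 14 and Q = 68 of height $13.5: ½ · (68 + 14) · 13.5 = $553.5.

Consumer surplus falls by $553.5 million.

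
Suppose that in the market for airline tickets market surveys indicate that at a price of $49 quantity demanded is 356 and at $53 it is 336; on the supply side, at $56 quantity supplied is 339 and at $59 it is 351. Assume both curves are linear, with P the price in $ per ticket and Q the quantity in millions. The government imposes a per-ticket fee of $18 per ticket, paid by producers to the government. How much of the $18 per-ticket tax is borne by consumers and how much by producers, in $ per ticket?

Consumers bear $8 per ticket; producers bear $10 per ticket.

Demand slope: (336 − 356)/(53 − 49) = -5, so Qd = 601 − 5P.
Supply slope: (351 − 339)/(59 − 56) = 4, so Qs = 4P + 115.
Without the tax, 601 − 5P = 4P + 115 gives 9P = 486, so P* = $54 and Q* = 331.
With the tax collected from producers, supply shifts: Qs = 4(P − 18) + 115.
New equilibrium: consumers pay $62, producers receive $44, Q = 291. (Wedge: Pb − Ps = 18.)
Burden on consumers: $8; on producers: $10. (They sum to $18.)
The less price-elastic side of the market bears the larger share of a per-unit tax.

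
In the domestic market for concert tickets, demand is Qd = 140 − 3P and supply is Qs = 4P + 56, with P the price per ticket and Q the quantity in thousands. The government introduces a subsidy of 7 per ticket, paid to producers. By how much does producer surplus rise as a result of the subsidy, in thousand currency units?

Before the subsidy: set 140 − 3P = 4P + 56 → P* = 12, Q* = 104.
With a per-unit subsidy paid to producers, each receives P + 7 per unit sold, so supply becomes Qs = 4(P + 7) + 56.
Solving gives Q = 116 with consumers paying 8 and producers receiving 15 (the 7 wedge).
ΔPS is the trapezoid between Q = 116 and Q = 104 of height 3: ½ · (104 + 116) · 3 = 330.

Producer surplus rises by 330 thousand.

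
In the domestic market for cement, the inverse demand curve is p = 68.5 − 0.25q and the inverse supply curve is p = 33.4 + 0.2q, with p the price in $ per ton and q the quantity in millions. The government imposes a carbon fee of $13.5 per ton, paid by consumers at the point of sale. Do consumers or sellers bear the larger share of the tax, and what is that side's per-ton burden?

Consumers bear the larger share: $7.5 per ton.

Rewrite in direct form: qd = 274 − 4p and qs = 5p − 167.
Without the tax, 274 − 4p = 5p − 167 gives 9p = 441, so p* = $49 and q* = 78.
With the tax collected from consumers, demand (in seller-price terms) shifts: qd = 274 − 4(p + 13.5).
Solving gives q = 48 with consumers paying $56.5 and sellers receiving $43 (the $13.5 wedge).
Per-ton burden: consumers $7.5, sellers $6.
Consumers take the larger share because demand is less price-elastic here (demand slope 4 vs supply slope 5).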